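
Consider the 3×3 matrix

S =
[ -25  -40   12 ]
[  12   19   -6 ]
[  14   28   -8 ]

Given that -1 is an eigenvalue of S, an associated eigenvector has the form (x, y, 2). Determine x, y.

1, 0

We need (S + 1I)v = 0.
S + 1I = [[-24, -40, 12], [12, 20, -6], [14, 28, -7]].
Row 1: (-24)·x + (-40)·y + (12)·2 = 0
Row 2: (12)·x + (20)·y + (-6)·2 = 0
Row 3: (14)·x + (28)·y + (-7)·2 = 0
Solving gives x = 1, y = 0.
Check: S·(1, 0, 2) = (-1, 0, -2) = -1·(1, 0, 2).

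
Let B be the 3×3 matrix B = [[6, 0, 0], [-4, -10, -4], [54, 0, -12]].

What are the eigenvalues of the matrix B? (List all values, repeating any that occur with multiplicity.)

-12, -10, 6

The characteristic polynomial is p(lambda) = det(lambda·I - B).
Expanding the 3×3 determinant: p(lambda) = lambda^3 + 16·lambda^2 - 12·lambda - 720.
Rational-root test: lambda = 6 gives p(6) = 0.
Dividing by (lambda - 6) leaves lambda^2 + 22·lambda + 120.
The quadratic factors as (lambda + 12)·(lambda + 10).
Eigenvalues: -12, -10, 6.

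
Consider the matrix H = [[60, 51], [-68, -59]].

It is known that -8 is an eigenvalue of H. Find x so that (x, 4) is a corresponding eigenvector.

-3

We need (H + 8I)v = 0.
H + 8I = [[68, 51], [-68, -51]].
Row 1: (68)·x + (51)·4 = 0
Row 2: (-68)·x + (-51)·4 = 0
Solving gives x = -3.
Check: H·(-3, 4) = (24, -32) = -8·(-3, 4).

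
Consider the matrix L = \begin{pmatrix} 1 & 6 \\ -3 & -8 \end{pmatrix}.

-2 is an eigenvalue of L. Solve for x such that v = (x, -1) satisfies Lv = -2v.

We need (L + 2I)v = 0.
L + 2I = [[3, 6], [-3, -6]].
Row 1: (3)·x + (6)·-1 = 0
Row 2: (-3)·x + (-6)·-1 = 0
Solving gives x = 2.
Check: L·(2, -1) = (-4, 2) = -2·(2, -1).

2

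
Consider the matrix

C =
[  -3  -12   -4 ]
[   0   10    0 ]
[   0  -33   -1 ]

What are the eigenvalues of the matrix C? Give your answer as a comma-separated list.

-3, -1, 10

Set up det(λI - C) = 0.
Expanding the 3×3 determinant: p(λ) = λ^3 - 6λ^2 - 37λ - 30.
Try λ = -1: p(-1) = 0, so -1 is a root.
Dividing by (λ + 1) leaves λ^2 - 7λ - 30.
The quadratic factors as (λ + 3)·(λ - 10).
Eigenvalues: -3, -1, 10.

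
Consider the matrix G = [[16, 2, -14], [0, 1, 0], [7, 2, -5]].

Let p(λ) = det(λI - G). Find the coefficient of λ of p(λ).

p(λ) = λ^3 - 12λ^2 + 29λ - 18.
The coefficient of λ is 29.

29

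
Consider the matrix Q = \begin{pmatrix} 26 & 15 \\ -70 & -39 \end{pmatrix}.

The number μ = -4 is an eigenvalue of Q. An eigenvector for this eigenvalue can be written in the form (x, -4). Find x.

2

We need (Q + 4I)v = 0.
Q + 4I = [[30, 15], [-70, -35]].
Row 1: (30)·x + (15)·-4 = 0
Row 2: (-70)·x + (-35)·-4 = 0
Solving gives x = 2.
Check: Q·(2, -4) = (-8, 16) = -4·(2, -4).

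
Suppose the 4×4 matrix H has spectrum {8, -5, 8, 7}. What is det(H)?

-2240

det(H) is the product of the eigenvalues: (8) · (-5) · (8) · (7) = -2240.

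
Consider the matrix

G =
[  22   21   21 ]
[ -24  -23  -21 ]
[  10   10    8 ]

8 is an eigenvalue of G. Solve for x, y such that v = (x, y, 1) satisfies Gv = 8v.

We need (G - 8I)v = 0.
G - 8I = [[14, 21, 21], [-24, -31, -21], [10, 10, 0]].
Row 1: (14)·x + (21)·y + (21)·1 = 0
Row 2: (-24)·x + (-31)·y + (-21)·1 = 0
Row 3: (10)·x + (10)·y + (0)·1 = 0
Solving gives x = 3, y = -3.
Check: G·(3, -3, 1) = (24, -24, 8) = 8·(3, -3, 1).

3, -3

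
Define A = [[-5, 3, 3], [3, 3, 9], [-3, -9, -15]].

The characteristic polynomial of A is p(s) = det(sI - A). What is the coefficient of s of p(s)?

p(s) = s^3 + 17s^2 + 96s + 180.
The coefficient of s is 96.

96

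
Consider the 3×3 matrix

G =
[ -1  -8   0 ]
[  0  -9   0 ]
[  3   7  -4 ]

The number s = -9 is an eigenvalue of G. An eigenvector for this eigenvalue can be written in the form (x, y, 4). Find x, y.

We need (G + 9I)v = 0.
G + 9I = [[8, -8, 0], [0, 0, 0], [3, 7, 5]].
Row 1: (8)·x + (-8)·y + (0)·4 = 0
Row 2: (0)·x + (0)·y + (0)·4 = 0
Row 3: (3)·x + (7)·y + (5)·4 = 0
Solving gives x = -2, y = -2.
Check: G·(-2, -2, 4) = (18, 18, -36) = -9·(-2, -2, 4).

-2, -2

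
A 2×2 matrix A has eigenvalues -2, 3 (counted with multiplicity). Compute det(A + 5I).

If A has eigenvalues -2, 3, then A + 5I has eigenvalues 3, 8.
det(A + 5I) = (3) · (8) = 24.

24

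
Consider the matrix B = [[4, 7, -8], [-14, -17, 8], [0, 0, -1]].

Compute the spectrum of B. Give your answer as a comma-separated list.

-10, -3, -1

Compute the characteristic polynomial p(r) = det(rI - B).
Expanding the 3×3 determinant: p(r) = r^3 + 14r^2 + 43r + 30.
Since p(-10) = 0, r = -10 is a root.
Factor out (r + 10): p(r) = (r + 10)·(r^2 + 4r + 3).
The quadratic factors as (r + 3)·(r + 1).
Eigenvalues: -10, -3, -1.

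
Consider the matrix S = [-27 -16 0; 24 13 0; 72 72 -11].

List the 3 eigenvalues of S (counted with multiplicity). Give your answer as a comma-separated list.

-11, -11, -3

Set up det(sI - S) = 0.
Expanding the 3×3 determinant: p(s) = s^3 + 25s^2 + 187s + 363.
Since p(-11) = 0, s = -11 is a root.
Dividing by (s + 11) leaves s^2 + 14s + 33.
The quadratic factors as (s + 11)·(s + 3).
Eigenvalues: -11, -11, -3.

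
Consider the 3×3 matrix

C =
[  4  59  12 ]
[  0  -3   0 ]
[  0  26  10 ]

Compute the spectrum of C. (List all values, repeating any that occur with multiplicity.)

The characteristic polynomial is p(μ) = det(μI - C).
Expanding along the first row, p(μ) = μ^3 - 11μ^2 - 2μ + 120.
Rational-root test: μ = 10 gives p(10) = 0.
Dividing by (μ - 10) leaves μ^2 - μ - 12.
The quadratic factors as (μ + 3)·(μ - 4).
Eigenvalues: -3, 4, 10.

-3, 4, 10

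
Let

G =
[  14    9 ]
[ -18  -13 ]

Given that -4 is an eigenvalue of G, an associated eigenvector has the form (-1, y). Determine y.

We need (G + 4I)v = 0.
G + 4I = [[18, 9], [-18, -9]].
Row 1: (18)·-1 + (9)·y = 0
Row 2: (-18)·-1 + (-9)·y = 0
Solving gives y = 2.
Check: G·(-1, 2) = (4, -8) = -4·(-1, 2).

2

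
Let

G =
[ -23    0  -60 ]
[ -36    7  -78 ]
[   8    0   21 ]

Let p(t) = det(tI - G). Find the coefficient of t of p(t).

p(t) = t^3 - 5t^2 - 17t + 21.
The coefficient of t is -17.

-17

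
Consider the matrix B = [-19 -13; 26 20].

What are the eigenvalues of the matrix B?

-6, 7

det(B - λI) = (-19 - λ)(20 - λ) - (-13)·(26) = λ^2 - λ - 42.
This factors as (λ + 6)·(λ - 7) = 0.
Eigenvalues: -6, 7.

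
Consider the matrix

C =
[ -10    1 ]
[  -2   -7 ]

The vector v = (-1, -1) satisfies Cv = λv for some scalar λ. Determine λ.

Compute Cv: C·(-1, -1) = (9, 9).
Since Cv = λv, compare component 1: 9 = λ·-1, so λ = -9.

-9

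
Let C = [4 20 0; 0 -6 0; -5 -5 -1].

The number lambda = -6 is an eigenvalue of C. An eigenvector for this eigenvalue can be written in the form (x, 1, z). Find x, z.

-2, -1

We need (C + 6I)v = 0.
C + 6I = [[10, 20, 0], [0, 0, 0], [-5, -5, 5]].
Row 1: (10)·x + (20)·1 + (0)·z = 0
Row 2: (0)·x + (0)·1 + (0)·z = 0
Row 3: (-5)·x + (-5)·1 + (5)·z = 0
Solving gives x = -2, z = -1.
Check: C·(-2, 1, -1) = (12, -6, 6) = -6·(-2, 1, -1).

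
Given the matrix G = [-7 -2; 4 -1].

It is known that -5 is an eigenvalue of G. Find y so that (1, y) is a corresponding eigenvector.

-1

We need (G + 5I)v = 0.
G + 5I = [[-2, -2], [4, 4]].
Row 1: (-2)·1 + (-2)·y = 0
Row 2: (4)·1 + (4)·y = 0
Solving gives y = -1.
Check: G·(1, -1) = (-5, 5) = -5·(1, -1).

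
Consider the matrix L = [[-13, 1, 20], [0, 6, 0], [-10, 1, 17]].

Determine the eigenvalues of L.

-3, 6, 7

Set up det(μI - L) = 0.
Cofactor expansion gives p(μ) = μ^3 - 10μ^2 + 3μ + 126.
Rational-root test: μ = 6 gives p(6) = 0.
Dividing by (μ - 6) leaves μ^2 - 4μ - 21.
The quadratic factors as (μ + 3)·(μ - 7).
Eigenvalues: -3, 6, 7.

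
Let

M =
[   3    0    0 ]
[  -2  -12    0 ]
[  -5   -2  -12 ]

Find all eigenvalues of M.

M is lower triangular, so its eigenvalues are the diagonal entries.
Diagonal: 3, -12, -12.

-12, -12, 3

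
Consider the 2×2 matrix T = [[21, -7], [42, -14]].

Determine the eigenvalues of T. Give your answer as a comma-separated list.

0, 7

det(T - tI) = (21 - t)(-14 - t) - (-7)·(42) = t^2 - 7t.
This factors as t·(t - 7) = 0.
Eigenvalues: 0, 7.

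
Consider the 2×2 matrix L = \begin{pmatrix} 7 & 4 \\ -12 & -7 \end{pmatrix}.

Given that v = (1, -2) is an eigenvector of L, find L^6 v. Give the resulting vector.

First find the eigenvalue: Lv = (-1, 2) = -1·(1, -2), so λ = -1.
Then L^6 v = λ^6·v = (-1)^6·(1, -2) = 1·(1, -2) = (1, -2).

(1, -2)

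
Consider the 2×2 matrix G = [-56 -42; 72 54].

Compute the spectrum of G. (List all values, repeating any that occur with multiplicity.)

-2, 0

det(G - rI) = (-56 - r)(54 - r) - (-42)·(72) = r^2 + 2r.
This factors as (r + 2)·r = 0.
Eigenvalues: -2, 0.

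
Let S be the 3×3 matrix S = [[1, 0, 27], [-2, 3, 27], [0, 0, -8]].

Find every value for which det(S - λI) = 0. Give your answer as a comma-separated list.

The characteristic polynomial is p(λ) = det(λI - S).
Expanding the 3×3 determinant: p(λ) = λ^3 + 4λ^2 - 29λ + 24.
Rational-root test: λ = -8 gives p(-8) = 0.
Factor out (λ + 8): p(λ) = (λ + 8)·(λ^2 - 4λ + 3).
The quadratic factors as (λ - 1)·(λ - 3).
Eigenvalues: -8, 1, 3.

-8, 1, 3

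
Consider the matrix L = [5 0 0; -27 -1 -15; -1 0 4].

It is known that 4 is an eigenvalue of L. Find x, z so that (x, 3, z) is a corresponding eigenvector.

0, -1

We need (L - 4I)v = 0.
L - 4I = [[1, 0, 0], [-27, -5, -15], [-1, 0, 0]].
Row 1: (1)·x + (0)·3 + (0)·z = 0
Row 2: (-27)·x + (-5)·3 + (-15)·z = 0
Row 3: (-1)·x + (0)·3 + (0)·z = 0
Solving gives x = 0, z = -1.
Check: L·(0, 3, -1) = (0, 12, -4) = 4·(0, 3, -1).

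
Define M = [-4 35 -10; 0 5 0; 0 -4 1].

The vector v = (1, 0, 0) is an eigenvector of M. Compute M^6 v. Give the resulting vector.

(4096, 0, 0)

First find the eigenvalue: Mv = (-4, 0, 0) = -4·(1, 0, 0), so λ = -4.
Then M^6 v = λ^6·v = (-4)^6·(1, 0, 0) = 4096·(1, 0, 0) = (4096, 0, 0).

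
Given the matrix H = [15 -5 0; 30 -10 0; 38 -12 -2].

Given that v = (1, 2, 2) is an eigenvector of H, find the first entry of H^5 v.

First find the eigenvalue: Hv = (5, 10, 10) = 5·(1, 2, 2), so λ = 5.
Then H^5 v = λ^5·v = 5^5·(1, 2, 2) = 3125·(1, 2, 2) = (3125, 6250, 6250).

3125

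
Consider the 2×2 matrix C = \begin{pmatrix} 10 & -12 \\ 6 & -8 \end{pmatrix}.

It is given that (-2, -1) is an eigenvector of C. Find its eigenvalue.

Compute Cv: C·(-2, -1) = (-8, -4).
Since Cv = λv, compare component 1: -8 = λ·-2, so λ = 4.

4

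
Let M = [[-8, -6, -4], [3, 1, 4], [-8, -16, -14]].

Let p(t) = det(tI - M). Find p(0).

p(0) = det(0·I − M) = det(−M) = (−1)^3·det(M).
det(M) = -300, so p(0) = 300.

300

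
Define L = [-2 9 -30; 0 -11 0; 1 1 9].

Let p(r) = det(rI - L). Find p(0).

p(0) = det(0·I − L) = det(−L) = (−1)^3·det(L).
det(L) = -132, so p(0) = 132.

132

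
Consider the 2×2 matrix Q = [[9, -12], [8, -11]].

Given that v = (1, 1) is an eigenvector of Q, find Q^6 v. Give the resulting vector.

(729, 729)

First find the eigenvalue: Qv = (-3, -3) = -3·(1, 1), so λ = -3.
Then Q^6 v = λ^6·v = (-3)^6·(1, 1) = 729·(1, 1) = (729, 729).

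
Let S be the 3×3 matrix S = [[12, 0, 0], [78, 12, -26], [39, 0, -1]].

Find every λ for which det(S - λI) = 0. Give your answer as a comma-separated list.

-1, 12, 12

The characteristic polynomial is p(lambda) = det(lambda·I - S).
Cofactor expansion gives p(lambda) = lambda^3 - 23·lambda^2 + 120·lambda + 144.
Rational-root test: lambda = -1 gives p(-1) = 0.
Factor out (lambda + 1): p(lambda) = (lambda + 1)·(lambda^2 - 24·lambda + 144).
The quadratic factor is (lambda - 12)^2.
Eigenvalues: -1, 12, 12.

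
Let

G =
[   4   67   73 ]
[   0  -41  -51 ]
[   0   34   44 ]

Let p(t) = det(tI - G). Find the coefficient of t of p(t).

-58

p(t) = t^3 - 7t^2 - 58t + 280.
The coefficient of t is -58.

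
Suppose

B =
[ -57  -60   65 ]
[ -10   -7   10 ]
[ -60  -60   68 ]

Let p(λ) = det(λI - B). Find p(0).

168

p(0) = det(0·I − B) = det(−B) = (−1)^3·det(B).
det(B) = -168, so p(0) = 168.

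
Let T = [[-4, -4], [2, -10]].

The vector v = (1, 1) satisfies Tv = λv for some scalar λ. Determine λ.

Compute Tv: T·(1, 1) = (-8, -8).
Since Tv = λv, compare component 1: -8 = λ·1, so λ = -8.

-8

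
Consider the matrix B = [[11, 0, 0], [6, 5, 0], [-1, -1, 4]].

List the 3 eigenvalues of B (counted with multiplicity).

B is lower triangular, so its eigenvalues are the diagonal entries.
Diagonal: 11, 5, 4.

4, 5, 11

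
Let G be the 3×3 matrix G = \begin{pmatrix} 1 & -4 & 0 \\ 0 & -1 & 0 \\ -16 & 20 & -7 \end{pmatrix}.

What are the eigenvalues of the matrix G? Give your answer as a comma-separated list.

-7, -1, 1

Compute the characteristic polynomial p(λ) = det(λI - G).
Cofactor expansion gives p(λ) = λ^3 + 7λ^2 - λ - 7.
Try λ = 1: p(1) = 0, so 1 is a root.
Dividing by (λ - 1) leaves λ^2 + 8λ + 7.
The quadratic factors as (λ + 7)·(λ + 1).
Eigenvalues: -7, -1, 1.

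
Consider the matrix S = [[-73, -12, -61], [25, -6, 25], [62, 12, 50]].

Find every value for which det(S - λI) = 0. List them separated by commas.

Compute the characteristic polynomial p(λ) = det(λI - S).
Expanding the 3×3 determinant: p(λ) = λ^3 + 29λ^2 + 270λ + 792.
Rational-root test: λ = -11 gives p(-11) = 0.
Factor out (λ + 11): p(λ) = (λ + 11)·(λ^2 + 18λ + 72).
The quadratic factors as (λ + 12)·(λ + 6).
Eigenvalues: -12, -11, -6.

-12, -11, -6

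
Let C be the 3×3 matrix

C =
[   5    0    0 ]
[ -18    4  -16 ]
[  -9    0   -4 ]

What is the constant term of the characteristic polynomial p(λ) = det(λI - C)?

p(0) = det(0·I − C) = det(−C) = (−1)^3·det(C).
det(C) = -80, so p(0) = 80.

80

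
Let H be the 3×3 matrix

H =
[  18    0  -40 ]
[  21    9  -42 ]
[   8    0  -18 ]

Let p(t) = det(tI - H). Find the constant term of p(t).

p(t) = t^3 - 9t^2 - 4t + 36.
The constant term is 36.

36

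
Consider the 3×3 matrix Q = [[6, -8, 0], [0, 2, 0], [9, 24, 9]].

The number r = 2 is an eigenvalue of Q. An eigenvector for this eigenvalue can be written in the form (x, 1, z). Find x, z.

2, -6

We need (Q - 2I)v = 0.
Q - 2I = [[4, -8, 0], [0, 0, 0], [9, 24, 7]].
Row 1: (4)·x + (-8)·1 + (0)·z = 0
Row 2: (0)·x + (0)·1 + (0)·z = 0
Row 3: (9)·x + (24)·1 + (7)·z = 0
Solving gives x = 2, z = -6.
Check: Q·(2, 1, -6) = (4, 2, -12) = 2·(2, 1, -6).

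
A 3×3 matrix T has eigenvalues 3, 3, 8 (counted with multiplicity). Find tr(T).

14

trace(T) is the sum of the eigenvalues: (3) + (3) + (8) = 14.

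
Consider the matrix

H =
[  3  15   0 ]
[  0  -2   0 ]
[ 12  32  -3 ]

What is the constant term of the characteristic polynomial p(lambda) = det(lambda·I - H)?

-18

p(0) = det(0·I − H) = det(−H) = (−1)^3·det(H).
det(H) = 18, so p(0) = -18.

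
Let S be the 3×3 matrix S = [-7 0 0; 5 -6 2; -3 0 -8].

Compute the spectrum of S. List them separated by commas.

Compute the characteristic polynomial p(μ) = det(μI - S).
Expanding the 3×3 determinant: p(μ) = μ^3 + 21μ^2 + 146μ + 336.
Rational-root test: μ = -6 gives p(-6) = 0.
Factor out (μ + 6): p(μ) = (μ + 6)·(μ^2 + 15μ + 56).
The quadratic factors as (μ + 8)·(μ + 7).
Eigenvalues: -8, -7, -6.

-8, -7, -6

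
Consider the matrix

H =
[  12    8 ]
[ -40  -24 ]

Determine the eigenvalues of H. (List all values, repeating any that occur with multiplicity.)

det(H - λI) = (12 - λ)(-24 - λ) - (8)·(-40) = λ^2 + 12λ + 32.
This factors as (λ + 8)·(λ + 4) = 0.
Eigenvalues: -8, -4.

-8, -4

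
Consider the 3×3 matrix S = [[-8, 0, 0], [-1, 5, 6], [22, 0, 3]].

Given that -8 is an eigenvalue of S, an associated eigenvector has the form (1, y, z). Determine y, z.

We need (S + 8I)v = 0.
S + 8I = [[0, 0, 0], [-1, 13, 6], [22, 0, 11]].
Row 1: (0)·1 + (0)·y + (0)·z = 0
Row 2: (-1)·1 + (13)·y + (6)·z = 0
Row 3: (22)·1 + (0)·y + (11)·z = 0
Solving gives y = 1, z = -2.
Check: S·(1, 1, -2) = (-8, -8, 16) = -8·(1, 1, -2).

1, -2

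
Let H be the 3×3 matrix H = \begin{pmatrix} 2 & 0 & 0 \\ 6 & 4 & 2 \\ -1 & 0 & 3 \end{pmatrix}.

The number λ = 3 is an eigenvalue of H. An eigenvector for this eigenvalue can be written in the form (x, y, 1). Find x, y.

0, -2

We need (H - 3I)v = 0.
H - 3I = [[-1, 0, 0], [6, 1, 2], [-1, 0, 0]].
Row 1: (-1)·x + (0)·y + (0)·1 = 0
Row 2: (6)·x + (1)·y + (2)·1 = 0
Row 3: (-1)·x + (0)·y + (0)·1 = 0
Solving gives x = 0, y = -2.
Check: H·(0, -2, 1) = (0, -6, 3) = 3·(0, -2, 1).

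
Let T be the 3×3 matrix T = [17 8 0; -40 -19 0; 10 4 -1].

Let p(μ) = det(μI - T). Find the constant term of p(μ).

-3

p(μ) = μ^3 + 3μ^2 - μ - 3.
The constant term is -3.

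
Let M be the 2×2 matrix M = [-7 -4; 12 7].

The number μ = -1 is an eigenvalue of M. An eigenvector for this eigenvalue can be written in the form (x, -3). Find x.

2

We need (M + 1I)v = 0.
M + 1I = [[-6, -4], [12, 8]].
Row 1: (-6)·x + (-4)·-3 = 0
Row 2: (12)·x + (8)·-3 = 0
Solving gives x = 2.
Check: M·(2, -3) = (-2, 3) = -1·(2, -3).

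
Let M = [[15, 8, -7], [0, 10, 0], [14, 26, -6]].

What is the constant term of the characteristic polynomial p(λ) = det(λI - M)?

-80

p(0) = det(0·I − M) = det(−M) = (−1)^3·det(M).
det(M) = 80, so p(0) = -80.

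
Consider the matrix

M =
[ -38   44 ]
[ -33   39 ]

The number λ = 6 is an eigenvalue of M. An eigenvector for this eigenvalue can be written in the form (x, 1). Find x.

We need (M - 6I)v = 0.
M - 6I = [[-44, 44], [-33, 33]].
Row 1: (-44)·x + (44)·1 = 0
Row 2: (-33)·x + (33)·1 = 0
Solving gives x = 1.
Check: M·(1, 1) = (6, 6) = 6·(1, 1).

1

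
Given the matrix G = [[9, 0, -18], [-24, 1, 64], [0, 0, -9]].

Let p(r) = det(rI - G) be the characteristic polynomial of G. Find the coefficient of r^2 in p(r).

The coefficient of r^2 of det(rI - G) is −trace(G).
trace(G) = (9) + (1) + (-9) = 1, so the coefficient is -1.

-1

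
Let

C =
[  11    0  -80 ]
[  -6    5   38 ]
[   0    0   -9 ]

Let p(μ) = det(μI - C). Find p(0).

p(0) = det(0·I − C) = det(−C) = (−1)^3·det(C).
det(C) = -495, so p(0) = 495.

495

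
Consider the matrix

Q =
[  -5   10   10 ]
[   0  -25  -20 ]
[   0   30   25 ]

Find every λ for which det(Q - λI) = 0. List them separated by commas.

-5, -5, 5

Set up det(tI - Q) = 0.
Expanding along the first row, p(t) = t^3 + 5t^2 - 25t - 125.
Since p(-5) = 0, t = -5 is a root.
Dividing by (t + 5) leaves t^2 - 25.
The quadratic factors as (t + 5)·(t - 5).
Eigenvalues: -5, -5, 5.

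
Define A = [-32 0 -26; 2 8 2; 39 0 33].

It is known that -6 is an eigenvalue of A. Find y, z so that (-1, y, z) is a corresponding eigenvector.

We need (A + 6I)v = 0.
A + 6I = [[-26, 0, -26], [2, 14, 2], [39, 0, 39]].
Row 1: (-26)·-1 + (0)·y + (-26)·z = 0
Row 2: (2)·-1 + (14)·y + (2)·z = 0
Row 3: (39)·-1 + (0)·y + (39)·z = 0
Solving gives y = 0, z = 1.
Check: A·(-1, 0, 1) = (6, 0, -6) = -6·(-1, 0, 1).

0, 1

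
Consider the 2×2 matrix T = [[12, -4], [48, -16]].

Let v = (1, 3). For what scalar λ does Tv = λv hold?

0

Compute Tv: T·(1, 3) = (0, 0).
Since Tv = λv, compare component 1: 0 = λ·1, so λ = 0.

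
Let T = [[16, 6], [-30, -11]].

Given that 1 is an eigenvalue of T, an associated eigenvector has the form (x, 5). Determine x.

-2

We need (T - 1I)v = 0.
T - 1I = [[15, 6], [-30, -12]].
Row 1: (15)·x + (6)·5 = 0
Row 2: (-30)·x + (-12)·5 = 0
Solving gives x = -2.
Check: T·(-2, 5) = (-2, 5) = 1·(-2, 5).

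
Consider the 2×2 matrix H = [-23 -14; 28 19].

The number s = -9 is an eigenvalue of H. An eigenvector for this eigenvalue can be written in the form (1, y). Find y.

We need (H + 9I)v = 0.
H + 9I = [[-14, -14], [28, 28]].
Row 1: (-14)·1 + (-14)·y = 0
Row 2: (28)·1 + (28)·y = 0
Solving gives y = -1.
Check: H·(1, -1) = (-9, 9) = -9·(1, -1).

-1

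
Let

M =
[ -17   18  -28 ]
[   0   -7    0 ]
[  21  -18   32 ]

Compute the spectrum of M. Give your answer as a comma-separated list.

Set up det(λI - M) = 0.
Expanding along the first row, p(λ) = λ^3 - 8λ^2 - 61λ + 308.
Try λ = -7: p(-7) = 0, so -7 is a root.
Dividing by (λ + 7) leaves λ^2 - 15λ + 44.
The quadratic factors as (λ - 4)·(λ - 11).
Eigenvalues: -7, 4, 11.

-7, 4, 11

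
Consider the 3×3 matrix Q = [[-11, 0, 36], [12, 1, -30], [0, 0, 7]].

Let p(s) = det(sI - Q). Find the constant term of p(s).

77

p(s) = s^3 + 3s^2 - 81s + 77.
The constant term is 77.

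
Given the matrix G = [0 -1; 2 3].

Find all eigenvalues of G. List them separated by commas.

1, 2

det(G - sI) = (0 - s)(3 - s) - (-1)·(2) = s^2 - 3s + 2.
This factors as (s - 1)·(s - 2) = 0.
Eigenvalues: 1, 2.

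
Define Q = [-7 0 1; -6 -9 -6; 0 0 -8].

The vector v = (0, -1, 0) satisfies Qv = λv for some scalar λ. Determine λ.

Compute Qv: Q·(0, -1, 0) = (0, 9, 0).
Since Qv = λv, compare component 2: 9 = λ·-1, so λ = -9.

-9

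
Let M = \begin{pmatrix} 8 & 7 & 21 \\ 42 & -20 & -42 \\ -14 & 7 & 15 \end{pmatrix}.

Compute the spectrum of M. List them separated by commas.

-6, 1, 8

The characteristic polynomial is p(lambda) = det(lambda·I - M).
Expanding along the first row, p(lambda) = lambda^3 - 3·lambda^2 - 46·lambda + 48.
Try lambda = 8: p(8) = 0, so 8 is a root.
Factor out (lambda - 8): p(lambda) = (lambda - 8)·(lambda^2 + 5·lambda - 6).
The quadratic factors as (lambda + 6)·(lambda - 1).
Eigenvalues: -6, 1, 8.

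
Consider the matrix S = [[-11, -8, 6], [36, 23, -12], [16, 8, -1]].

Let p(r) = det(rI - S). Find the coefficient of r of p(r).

p(r) = r^3 - 11r^2 + 23r + 35.
The coefficient of r is 23.

23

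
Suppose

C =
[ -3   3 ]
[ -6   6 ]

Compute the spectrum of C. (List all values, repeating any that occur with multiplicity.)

det(C - lambda·I) = (-3 - lambda)(6 - lambda) - (3)·(-6) = lambda^2 - 3·lambda.
This factors as lambda·(lambda - 3) = 0.
Eigenvalues: 0, 3.

0, 3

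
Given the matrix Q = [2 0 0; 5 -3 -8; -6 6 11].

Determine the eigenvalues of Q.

Compute the characteristic polynomial p(s) = det(sI - Q).
Expanding along the first row, p(s) = s^3 - 10s^2 + 31s - 30.
Since p(2) = 0, s = 2 is a root.
Dividing by (s - 2) leaves s^2 - 8s + 15.
The quadratic factors as (s - 3)·(s - 5).
Eigenvalues: 2, 3, 5.

2, 3, 5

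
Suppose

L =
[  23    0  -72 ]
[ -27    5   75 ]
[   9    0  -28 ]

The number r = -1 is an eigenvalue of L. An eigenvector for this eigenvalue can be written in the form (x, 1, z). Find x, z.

3, 1

We need (L + 1I)v = 0.
L + 1I = [[24, 0, -72], [-27, 6, 75], [9, 0, -27]].
Row 1: (24)·x + (0)·1 + (-72)·z = 0
Row 2: (-27)·x + (6)·1 + (75)·z = 0
Row 3: (9)·x + (0)·1 + (-27)·z = 0
Solving gives x = 3, z = 1.
Check: L·(3, 1, 1) = (-3, -1, -1) = -1·(3, 1, 1).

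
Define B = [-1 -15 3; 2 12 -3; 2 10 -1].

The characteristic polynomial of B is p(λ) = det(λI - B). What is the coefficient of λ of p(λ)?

31

p(λ) = λ^3 - 10λ^2 + 31λ - 30.
The coefficient of λ is 31.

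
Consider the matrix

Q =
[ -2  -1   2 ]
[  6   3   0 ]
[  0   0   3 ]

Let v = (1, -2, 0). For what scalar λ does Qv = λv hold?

0

Compute Qv: Q·(1, -2, 0) = (0, 0, 0).
Since Qv = λv, compare component 1: 0 = λ·1, so λ = 0.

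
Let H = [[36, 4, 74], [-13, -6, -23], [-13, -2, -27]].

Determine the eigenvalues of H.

-4, -3, 10

Compute the characteristic polynomial p(λ) = det(λI - H).
Expanding along the first row, p(λ) = λ^3 - 3λ^2 - 58λ - 120.
Try λ = -4: p(-4) = 0, so -4 is a root.
Dividing by (λ + 4) leaves λ^2 - 7λ - 30.
The quadratic factors as (λ + 3)·(λ - 10).
Eigenvalues: -4, -3, 10.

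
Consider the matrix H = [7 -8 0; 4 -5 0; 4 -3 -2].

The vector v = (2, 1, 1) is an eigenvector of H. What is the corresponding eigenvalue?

Compute Hv: H·(2, 1, 1) = (6, 3, 3).
Since Hv = λv, compare component 1: 6 = λ·2, so λ = 3.

3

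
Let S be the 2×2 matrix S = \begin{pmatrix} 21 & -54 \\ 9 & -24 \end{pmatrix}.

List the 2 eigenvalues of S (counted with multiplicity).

det(S - λI) = (21 - λ)(-24 - λ) - (-54)·(9) = λ^2 + 3λ - 18.
This factors as (λ + 6)·(λ - 3) = 0.
Eigenvalues: -6, 3.

-6, 3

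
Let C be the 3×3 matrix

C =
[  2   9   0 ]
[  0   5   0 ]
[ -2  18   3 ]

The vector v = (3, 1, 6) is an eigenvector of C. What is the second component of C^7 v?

78125

First find the eigenvalue: Cv = (15, 5, 30) = 5·(3, 1, 6), so λ = 5.
Then C^7 v = λ^7·v = 5^7·(3, 1, 6) = 78125·(3, 1, 6) = (234375, 78125, 468750).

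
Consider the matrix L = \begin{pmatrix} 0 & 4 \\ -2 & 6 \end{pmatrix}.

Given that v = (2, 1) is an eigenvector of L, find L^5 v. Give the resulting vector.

First find the eigenvalue: Lv = (4, 2) = 2·(2, 1), so λ = 2.
Then L^5 v = λ^5·v = 2^5·(2, 1) = 32·(2, 1) = (64, 32).

(64, 32)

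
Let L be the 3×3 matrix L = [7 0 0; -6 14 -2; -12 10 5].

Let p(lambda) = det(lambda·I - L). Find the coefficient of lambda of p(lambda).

223

p(lambda) = lambda^3 - 26·lambda^2 + 223·lambda - 630.
The coefficient of lambda is 223.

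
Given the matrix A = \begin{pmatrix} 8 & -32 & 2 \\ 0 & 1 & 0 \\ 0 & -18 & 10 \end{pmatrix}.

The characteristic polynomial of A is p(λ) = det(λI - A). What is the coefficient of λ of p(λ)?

p(λ) = λ^3 - 19λ^2 + 98λ - 80.
The coefficient of λ is 98.

98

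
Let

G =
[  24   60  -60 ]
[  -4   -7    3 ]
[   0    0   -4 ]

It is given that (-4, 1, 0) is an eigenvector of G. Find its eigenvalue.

9

Compute Gv: G·(-4, 1, 0) = (-36, 9, 0).
Since Gv = λv, compare component 1: -36 = λ·-4, so λ = 9.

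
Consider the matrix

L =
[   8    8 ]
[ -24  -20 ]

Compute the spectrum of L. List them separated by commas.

-8, -4

det(L - sI) = (8 - s)(-20 - s) - (8)·(-24) = s^2 + 12s + 32.
This factors as (s + 8)·(s + 4) = 0.
Eigenvalues: -8, -4.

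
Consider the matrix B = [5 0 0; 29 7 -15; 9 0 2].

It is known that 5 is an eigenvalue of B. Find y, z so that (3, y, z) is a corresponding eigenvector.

We need (B - 5I)v = 0.
B - 5I = [[0, 0, 0], [29, 2, -15], [9, 0, -3]].
Row 1: (0)·3 + (0)·y + (0)·z = 0
Row 2: (29)·3 + (2)·y + (-15)·z = 0
Row 3: (9)·3 + (0)·y + (-3)·z = 0
Solving gives y = 24, z = 9.
Check: B·(3, 24, 9) = (15, 120, 45) = 5·(3, 24, 9).

24, 9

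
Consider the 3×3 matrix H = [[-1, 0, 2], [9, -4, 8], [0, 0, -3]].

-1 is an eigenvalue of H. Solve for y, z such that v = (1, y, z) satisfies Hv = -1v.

3, 0

We need (H + 1I)v = 0.
H + 1I = [[0, 0, 2], [9, -3, 8], [0, 0, -2]].
Row 1: (0)·1 + (0)·y + (2)·z = 0
Row 2: (9)·1 + (-3)·y + (8)·z = 0
Row 3: (0)·1 + (0)·y + (-2)·z = 0
Solving gives y = 3, z = 0.
Check: H·(1, 3, 0) = (-1, -3, 0) = -1·(1, 3, 0).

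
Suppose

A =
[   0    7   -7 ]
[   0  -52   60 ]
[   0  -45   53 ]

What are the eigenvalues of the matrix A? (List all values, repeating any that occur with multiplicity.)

-7, 0, 8

Compute the characteristic polynomial p(t) = det(tI - A).
Expanding along the first row, p(t) = t^3 - t^2 - 56t.
Since p(0) = 0, t = 0 is a root.
Dividing by t leaves t^2 - t - 56.
The quadratic factors as (t + 7)·(t - 8).
Eigenvalues: -7, 0, 8.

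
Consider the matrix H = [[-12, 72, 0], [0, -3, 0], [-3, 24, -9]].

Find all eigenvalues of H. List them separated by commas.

-12, -9, -3

The characteristic polynomial is p(r) = det(rI - H).
Expanding the 3×3 determinant: p(r) = r^3 + 24r^2 + 171r + 324.
Since p(-3) = 0, r = -3 is a root.
Factor out (r + 3): p(r) = (r + 3)·(r^2 + 21r + 108).
The quadratic factors as (r + 12)·(r + 9).
Eigenvalues: -12, -9, -3.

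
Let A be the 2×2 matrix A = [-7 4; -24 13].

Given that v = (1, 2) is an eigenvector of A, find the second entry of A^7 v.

2

First find the eigenvalue: Av = (1, 2) = 1·(1, 2), so λ = 1.
Then A^7 v = λ^7·v = 1^7·(1, 2) = 1·(1, 2) = (1, 2).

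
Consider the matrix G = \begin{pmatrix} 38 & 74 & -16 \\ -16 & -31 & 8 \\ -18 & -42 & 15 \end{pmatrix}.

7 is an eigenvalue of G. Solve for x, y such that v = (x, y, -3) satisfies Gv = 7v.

We need (G - 7I)v = 0.
G - 7I = [[31, 74, -16], [-16, -38, 8], [-18, -42, 8]].
Row 1: (31)·x + (74)·y + (-16)·-3 = 0
Row 2: (-16)·x + (-38)·y + (8)·-3 = 0
Row 3: (-18)·x + (-42)·y + (8)·-3 = 0
Solving gives x = 8, y = -4.
Check: G·(8, -4, -3) = (56, -28, -21) = 7·(8, -4, -3).

8, -4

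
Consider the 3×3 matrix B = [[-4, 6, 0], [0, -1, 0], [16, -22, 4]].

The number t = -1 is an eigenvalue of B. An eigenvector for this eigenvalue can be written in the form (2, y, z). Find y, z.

1, -2

We need (B + 1I)v = 0.
B + 1I = [[-3, 6, 0], [0, 0, 0], [16, -22, 5]].
Row 1: (-3)·2 + (6)·y + (0)·z = 0
Row 2: (0)·2 + (0)·y + (0)·z = 0
Row 3: (16)·2 + (-22)·y + (5)·z = 0
Solving gives y = 1, z = -2.
Check: B·(2, 1, -2) = (-2, -1, 2) = -1·(2, 1, -2).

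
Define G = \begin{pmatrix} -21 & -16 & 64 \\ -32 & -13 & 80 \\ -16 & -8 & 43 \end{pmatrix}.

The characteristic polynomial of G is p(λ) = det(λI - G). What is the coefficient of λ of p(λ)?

-37

p(λ) = λ^3 - 9λ^2 - 37λ + 165.
The coefficient of λ is -37.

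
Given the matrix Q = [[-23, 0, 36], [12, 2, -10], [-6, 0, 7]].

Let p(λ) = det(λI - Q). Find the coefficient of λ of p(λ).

23

p(λ) = λ^3 + 14λ^2 + 23λ - 110.
The coefficient of λ is 23.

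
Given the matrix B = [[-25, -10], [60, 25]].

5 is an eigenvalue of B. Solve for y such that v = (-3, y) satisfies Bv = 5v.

9

We need (B - 5I)v = 0.
B - 5I = [[-30, -10], [60, 20]].
Row 1: (-30)·-3 + (-10)·y = 0
Row 2: (60)·-3 + (20)·y = 0
Solving gives y = 9.
Check: B·(-3, 9) = (-15, 45) = 5·(-3, 9).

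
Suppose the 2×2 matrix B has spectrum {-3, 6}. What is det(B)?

-18

det(B) is the product of the eigenvalues: (-3) · (6) = -18.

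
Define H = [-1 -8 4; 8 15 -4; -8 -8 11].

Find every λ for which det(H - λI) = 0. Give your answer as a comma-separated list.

7, 7, 11

Set up det(μI - H) = 0.
Expanding along the first row, p(μ) = μ^3 - 25μ^2 + 203μ - 539.
Rational-root test: μ = 7 gives p(7) = 0.
Dividing by (μ - 7) leaves μ^2 - 18μ + 77.
The quadratic factors as (μ - 7)·(μ - 11).
Eigenvalues: 7, 7, 11.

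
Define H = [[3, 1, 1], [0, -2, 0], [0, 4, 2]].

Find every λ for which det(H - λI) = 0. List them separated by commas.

The characteristic polynomial is p(r) = det(rI - H).
Expanding along the first row, p(r) = r^3 - 3r^2 - 4r + 12.
Rational-root test: r = 2 gives p(2) = 0.
Factor out (r - 2): p(r) = (r - 2)·(r^2 - r - 6).
The quadratic factors as (r + 2)·(r - 3).
Eigenvalues: -2, 2, 3.

-2, 2, 3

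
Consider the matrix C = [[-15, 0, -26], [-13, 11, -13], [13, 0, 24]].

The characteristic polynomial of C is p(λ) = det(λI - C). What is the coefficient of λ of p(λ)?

p(λ) = λ^3 - 20λ^2 + 77λ + 242.
The coefficient of λ is 77.

77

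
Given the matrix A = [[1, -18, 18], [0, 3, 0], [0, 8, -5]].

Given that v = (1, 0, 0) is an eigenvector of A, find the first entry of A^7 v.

First find the eigenvalue: Av = (1, 0, 0) = 1·(1, 0, 0), so λ = 1.
Then A^7 v = λ^7·v = 1^7·(1, 0, 0) = 1·(1, 0, 0) = (1, 0, 0).

1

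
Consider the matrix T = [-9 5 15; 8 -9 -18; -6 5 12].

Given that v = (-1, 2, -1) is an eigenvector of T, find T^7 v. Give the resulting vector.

(16384, -32768, 16384)

First find the eigenvalue: Tv = (4, -8, 4) = -4·(-1, 2, -1), so λ = -4.
Then T^7 v = λ^7·v = (-4)^7·(-1, 2, -1) = -16384·(-1, 2, -1) = (16384, -32768, 16384).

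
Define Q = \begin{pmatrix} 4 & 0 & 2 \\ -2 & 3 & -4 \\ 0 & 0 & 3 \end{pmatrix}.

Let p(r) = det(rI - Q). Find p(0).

-36

p(0) = det(0·I − Q) = det(−Q) = (−1)^3·det(Q).
det(Q) = 36, so p(0) = -36.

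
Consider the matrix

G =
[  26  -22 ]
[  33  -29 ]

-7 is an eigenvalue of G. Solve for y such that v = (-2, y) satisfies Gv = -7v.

We need (G + 7I)v = 0.
G + 7I = [[33, -22], [33, -22]].
Row 1: (33)·-2 + (-22)·y = 0
Row 2: (33)·-2 + (-22)·y = 0
Solving gives y = -3.
Check: G·(-2, -3) = (14, 21) = -7·(-2, -3).

-3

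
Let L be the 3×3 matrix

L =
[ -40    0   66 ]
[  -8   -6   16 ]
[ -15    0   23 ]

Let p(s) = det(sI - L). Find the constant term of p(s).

p(s) = s^3 + 23s^2 + 172s + 420.
The constant term is 420.

420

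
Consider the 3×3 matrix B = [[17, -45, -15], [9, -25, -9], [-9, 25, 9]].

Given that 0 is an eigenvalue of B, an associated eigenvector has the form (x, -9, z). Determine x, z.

We need (B)v = 0.
B = [[17, -45, -15], [9, -25, -9], [-9, 25, 9]].
Row 1: (17)·x + (-45)·-9 + (-15)·z = 0
Row 2: (9)·x + (-25)·-9 + (-9)·z = 0
Row 3: (-9)·x + (25)·-9 + (9)·z = 0
Solving gives x = -15, z = 10.
Check: B·(-15, -9, 10) = (0, 0, 0) = 0·(-15, -9, 10).

-15, 10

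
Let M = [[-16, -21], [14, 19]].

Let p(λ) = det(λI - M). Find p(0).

p(0) = det(0·I − M) = det(−M) = (−1)^2·det(M).
det(M) = -10, so p(0) = -10.

-10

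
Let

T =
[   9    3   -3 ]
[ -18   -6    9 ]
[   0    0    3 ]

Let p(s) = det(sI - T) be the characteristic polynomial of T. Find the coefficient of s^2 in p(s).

The coefficient of s^2 of det(sI - T) is −trace(T).
trace(T) = (9) + (-6) + (3) = 6, so the coefficient is -6.

-6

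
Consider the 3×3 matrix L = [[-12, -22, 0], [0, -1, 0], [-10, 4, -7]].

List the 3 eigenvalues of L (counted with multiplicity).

-12, -7, -1

The characteristic polynomial is p(λ) = det(λI - L).
Expanding along the first row, p(λ) = λ^3 + 20λ^2 + 103λ + 84.
Since p(-1) = 0, λ = -1 is a root.
Dividing by (λ + 1) leaves λ^2 + 19λ + 84.
The quadratic factors as (λ + 12)·(λ + 7).
Eigenvalues: -12, -7, -1.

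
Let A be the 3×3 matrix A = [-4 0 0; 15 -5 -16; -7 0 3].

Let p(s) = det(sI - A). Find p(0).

-60

p(0) = det(0·I − A) = det(−A) = (−1)^3·det(A).
det(A) = 60, so p(0) = -60.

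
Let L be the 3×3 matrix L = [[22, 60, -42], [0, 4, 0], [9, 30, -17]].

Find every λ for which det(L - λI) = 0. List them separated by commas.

The characteristic polynomial is p(r) = det(rI - L).
Expanding the 3×3 determinant: p(r) = r^3 - 9r^2 + 24r - 16.
Since p(1) = 0, r = 1 is a root.
Factor out (r - 1): p(r) = (r - 1)·(r^2 - 8r + 16).
The quadratic factor is (r - 4)^2.
Eigenvalues: 1, 4, 4.

1, 4, 4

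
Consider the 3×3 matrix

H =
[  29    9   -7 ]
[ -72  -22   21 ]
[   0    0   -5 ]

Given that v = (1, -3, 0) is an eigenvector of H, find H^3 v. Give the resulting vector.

First find the eigenvalue: Hv = (2, -6, 0) = 2·(1, -3, 0), so λ = 2.
Then H^3 v = λ^3·v = 2^3·(1, -3, 0) = 8·(1, -3, 0) = (8, -24, 0).

(8, -24, 0)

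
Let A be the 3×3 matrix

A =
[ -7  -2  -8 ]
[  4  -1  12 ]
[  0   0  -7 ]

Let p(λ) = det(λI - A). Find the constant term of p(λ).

105

p(λ) = λ^3 + 15λ^2 + 71λ + 105.
The constant term is 105.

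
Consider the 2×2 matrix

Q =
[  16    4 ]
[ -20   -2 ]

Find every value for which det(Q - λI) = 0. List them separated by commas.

6, 8

det(Q - λI) = (16 - λ)(-2 - λ) - (4)·(-20) = λ^2 - 14λ + 48.
This factors as (λ - 6)·(λ - 8) = 0.
Eigenvalues: 6, 8.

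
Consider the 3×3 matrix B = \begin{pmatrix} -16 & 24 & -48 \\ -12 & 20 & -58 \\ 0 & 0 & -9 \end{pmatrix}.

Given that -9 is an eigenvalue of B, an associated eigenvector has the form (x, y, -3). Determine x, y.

We need (B + 9I)v = 0.
B + 9I = [[-7, 24, -48], [-12, 29, -58], [0, 0, 0]].
Row 1: (-7)·x + (24)·y + (-48)·-3 = 0
Row 2: (-12)·x + (29)·y + (-58)·-3 = 0
Row 3: (0)·x + (0)·y + (0)·-3 = 0
Solving gives x = 0, y = -6.
Check: B·(0, -6, -3) = (0, 54, 27) = -9·(0, -6, -3).

0, -6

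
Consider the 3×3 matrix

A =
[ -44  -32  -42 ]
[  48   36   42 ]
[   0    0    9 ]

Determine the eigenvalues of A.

-12, 4, 9

Set up det(lambda·I - A) = 0.
Cofactor expansion gives p(lambda) = lambda^3 - lambda^2 - 120·lambda + 432.
Try lambda = 4: p(4) = 0, so 4 is a root.
Dividing by (lambda - 4) leaves lambda^2 + 3·lambda - 108.
The quadratic factors as (lambda + 12)·(lambda - 9).
Eigenvalues: -12, 4, 9.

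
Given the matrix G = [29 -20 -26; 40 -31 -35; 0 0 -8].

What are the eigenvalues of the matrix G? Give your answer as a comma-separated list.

-11, -8, 9

Compute the characteristic polynomial p(r) = det(rI - G).
Expanding the 3×3 determinant: p(r) = r^3 + 10r^2 - 83r - 792.
Since p(9) = 0, r = 9 is a root.
Dividing by (r - 9) leaves r^2 + 19r + 88.
The quadratic factors as (r + 11)·(r + 8).
Eigenvalues: -11, -8, 9.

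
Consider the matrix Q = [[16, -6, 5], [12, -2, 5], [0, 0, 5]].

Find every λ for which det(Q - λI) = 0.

4, 5, 10

Set up det(sI - Q) = 0.
Cofactor expansion gives p(s) = s^3 - 19s^2 + 110s - 200.
Since p(4) = 0, s = 4 is a root.
Dividing by (s - 4) leaves s^2 - 15s + 50.
The quadratic factors as (s - 5)·(s - 10).
Eigenvalues: 4, 5, 10.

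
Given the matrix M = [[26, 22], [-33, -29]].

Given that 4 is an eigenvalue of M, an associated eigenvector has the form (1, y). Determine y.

We need (M - 4I)v = 0.
M - 4I = [[22, 22], [-33, -33]].
Row 1: (22)·1 + (22)·y = 0
Row 2: (-33)·1 + (-33)·y = 0
Solving gives y = -1.
Check: M·(1, -1) = (4, -4) = 4·(1, -1).

-1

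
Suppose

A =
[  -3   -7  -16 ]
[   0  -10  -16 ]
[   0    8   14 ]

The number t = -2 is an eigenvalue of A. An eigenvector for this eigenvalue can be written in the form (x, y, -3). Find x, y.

We need (A + 2I)v = 0.
A + 2I = [[-1, -7, -16], [0, -8, -16], [0, 8, 16]].
Row 1: (-1)·x + (-7)·y + (-16)·-3 = 0
Row 2: (0)·x + (-8)·y + (-16)·-3 = 0
Row 3: (0)·x + (8)·y + (16)·-3 = 0
Solving gives x = 6, y = 6.
Check: A·(6, 6, -3) = (-12, -12, 6) = -2·(6, 6, -3).

6, 6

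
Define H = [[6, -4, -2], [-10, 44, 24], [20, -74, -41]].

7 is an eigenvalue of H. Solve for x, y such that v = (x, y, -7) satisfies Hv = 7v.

We need (H - 7I)v = 0.
H - 7I = [[-1, -4, -2], [-10, 37, 24], [20, -74, -48]].
Row 1: (-1)·x + (-4)·y + (-2)·-7 = 0
Row 2: (-10)·x + (37)·y + (24)·-7 = 0
Row 3: (20)·x + (-74)·y + (-48)·-7 = 0
Solving gives x = -2, y = 4.
Check: H·(-2, 4, -7) = (-14, 28, -49) = 7·(-2, 4, -7).

-2, 4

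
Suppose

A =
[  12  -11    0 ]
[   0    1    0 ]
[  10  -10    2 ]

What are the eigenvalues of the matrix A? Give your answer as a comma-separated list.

1, 2, 12

Compute the characteristic polynomial p(lambda) = det(lambda·I - A).
Expanding along the first row, p(lambda) = lambda^3 - 15·lambda^2 + 38·lambda - 24.
Try lambda = 2: p(2) = 0, so 2 is a root.
Factor out (lambda - 2): p(lambda) = (lambda - 2)·(lambda^2 - 13·lambda + 12).
The quadratic factors as (lambda - 1)·(lambda - 12).
Eigenvalues: 1, 2, 12.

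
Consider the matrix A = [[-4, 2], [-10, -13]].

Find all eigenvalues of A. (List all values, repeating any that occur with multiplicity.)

-9, -8

det(A - λI) = (-4 - λ)(-13 - λ) - (2)·(-10) = λ^2 + 17λ + 72.
This factors as (λ + 9)·(λ + 8) = 0.
Eigenvalues: -9, -8.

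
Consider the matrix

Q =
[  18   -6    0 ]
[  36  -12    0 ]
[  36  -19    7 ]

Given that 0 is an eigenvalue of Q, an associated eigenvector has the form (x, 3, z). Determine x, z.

1, 3

We need (Q)v = 0.
Q = [[18, -6, 0], [36, -12, 0], [36, -19, 7]].
Row 1: (18)·x + (-6)·3 + (0)·z = 0
Row 2: (36)·x + (-12)·3 + (0)·z = 0
Row 3: (36)·x + (-19)·3 + (7)·z = 0
Solving gives x = 1, z = 3.
Check: Q·(1, 3, 3) = (0, 0, 0) = 0·(1, 3, 3).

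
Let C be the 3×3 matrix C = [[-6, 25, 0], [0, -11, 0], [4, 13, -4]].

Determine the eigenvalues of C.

Set up det(tI - C) = 0.
Cofactor expansion gives p(t) = t^3 + 21t^2 + 134t + 264.
Rational-root test: t = -6 gives p(-6) = 0.
Factor out (t + 6): p(t) = (t + 6)·(t^2 + 15t + 44).
The quadratic factors as (t + 11)·(t + 4).
Eigenvalues: -11, -6, -4.

-11, -6, -4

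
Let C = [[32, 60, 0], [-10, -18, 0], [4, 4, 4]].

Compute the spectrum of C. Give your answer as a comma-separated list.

2, 4, 12

Set up det(sI - C) = 0.
Expanding the 3×3 determinant: p(s) = s^3 - 18s^2 + 80s - 96.
Try s = 12: p(12) = 0, so 12 is a root.
Factor out (s - 12): p(s) = (s - 12)·(s^2 - 6s + 8).
The quadratic factors as (s - 2)·(s - 4).
Eigenvalues: 2, 4, 12.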